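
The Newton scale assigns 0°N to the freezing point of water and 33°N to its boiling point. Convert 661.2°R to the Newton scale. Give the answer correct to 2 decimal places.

31.08°N

First in Celsius: (661.2 - 491.67) × 5/9 = 94.1833°C.
Linearly onto the Newton scale: 0 + (94.1833 / 100) × (33 - 0) = 31.08°N.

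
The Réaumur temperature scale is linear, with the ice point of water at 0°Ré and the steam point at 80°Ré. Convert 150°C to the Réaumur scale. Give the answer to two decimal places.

120.00°Ré

Linearly onto the Réaumur scale: 0 + (150.0000 / 100) × (80 - 0) = 120.00°Ré.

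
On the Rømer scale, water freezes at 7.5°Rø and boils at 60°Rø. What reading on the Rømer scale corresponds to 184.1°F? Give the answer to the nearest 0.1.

First in Celsius: (184.1 - 32) × 5/9 = 84.5000°C.
Linearly onto the Rømer scale: 7.5 + (84.5000 / 100) × (60 - 7.5) = 51.9°Rø.

51.9°Rø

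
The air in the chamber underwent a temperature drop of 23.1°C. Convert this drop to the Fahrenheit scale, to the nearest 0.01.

41.58°F

For a temperature interval the offset drops out; only the factor 1.8 applies.
23.1 × 1.8 = 41.58.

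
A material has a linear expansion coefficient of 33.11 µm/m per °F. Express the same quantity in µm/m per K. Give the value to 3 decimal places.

59.598 µm/m per K

The quantity depends on a temperature interval, so only the ratio of degree sizes applies; the offset between the scales is irrelevant.
A change of 1 K is a change of 1.8°F, so per K the value is 33.11 × 1.8 = 59.598.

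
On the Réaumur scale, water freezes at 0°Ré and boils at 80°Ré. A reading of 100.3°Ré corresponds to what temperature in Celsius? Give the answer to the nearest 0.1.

125.4°C

Linear interpolation between the fixed points: C = (100.3 - 0) × 100 / (80 - 0) = 125.3750°C.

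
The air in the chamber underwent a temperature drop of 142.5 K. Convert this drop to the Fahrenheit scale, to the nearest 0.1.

256.5°F

For a temperature interval the offset drops out; only the factor 1.8 applies.
142.5 × 1.8 = 256.5.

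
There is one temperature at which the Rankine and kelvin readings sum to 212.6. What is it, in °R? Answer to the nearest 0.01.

136.67°R

Let R be the Rankine reading. The kelvin reading is K = 5/9·R.
Require R + K = 212.6: (14/9)·R = 212.6.
R = (212.6) / (14/9) = 136.67.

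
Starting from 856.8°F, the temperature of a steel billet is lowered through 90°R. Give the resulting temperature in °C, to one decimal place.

408.2°C

Initial temperature in Celsius: (856.8 - 32) × 5/9 = 458.2222°C.
The 90°R change is an interval, so only the factor 5/9 applies: -90 × 5/9 = -50.0000°C.
Final Celsius temperature: 458.2222 - 50.0000 = 408.2222°C.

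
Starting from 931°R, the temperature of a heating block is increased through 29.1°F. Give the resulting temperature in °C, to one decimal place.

Initial temperature in Celsius: (931 - 491.67) × 5/9 = 244.0722°C.
The 29.1°F change is an interval, so only the factor 5/9 applies: +29.1 × 5/9 = +16.1667°C.
Final Celsius temperature: 244.0722 + 16.1667 = 260.2389°C.

260.2°C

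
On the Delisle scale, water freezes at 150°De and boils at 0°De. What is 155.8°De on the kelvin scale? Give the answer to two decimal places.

Linear interpolation between the fixed points: C = (155.8 - 150) × 100 / (0 - 150) = -3.8667°C.
Then -3.8667 + 273.15 = 269.28 K.

269.28 K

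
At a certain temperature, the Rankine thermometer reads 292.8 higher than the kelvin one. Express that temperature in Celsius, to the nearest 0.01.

Let x be the kelvin reading; then the Rankine reading is 1.8·x.
(1.8·x) - x = 292.8  ⇒  (0.8)·x = 292.8  ⇒  x = 366.0000 K.
In Celsius: 366 - 273.15 = 92.85°C.

92.85°C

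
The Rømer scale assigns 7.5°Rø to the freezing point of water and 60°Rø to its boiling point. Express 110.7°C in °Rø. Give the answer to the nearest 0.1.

Linearly onto the Rømer scale: 7.5 + (110.7000 / 100) × (60 - 7.5) = 65.6°Rø.

65.6°Rø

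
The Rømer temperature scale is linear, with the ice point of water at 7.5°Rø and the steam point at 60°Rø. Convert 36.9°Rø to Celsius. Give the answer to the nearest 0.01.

Linear interpolation between the fixed points: C = (36.9 - 7.5) × 100 / (60 - 7.5) = 56.0000°C.

56.00°C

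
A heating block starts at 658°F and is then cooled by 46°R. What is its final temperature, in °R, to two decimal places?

1071.67°R

Initial temperature in Celsius: (658 - 32) × 5/9 = 347.7778°C.
The 46°R change is an interval, so only the factor 5/9 applies: -46 × 5/9 = -25.5556°C.
Final Celsius temperature: 347.7778 - 25.5556 = 322.2222°C.
In Rankine: 322.2222 × 1.8 + 491.67 = 1071.67°R.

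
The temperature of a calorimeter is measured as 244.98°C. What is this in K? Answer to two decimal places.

518.13 K

In kelvin: 244.9800 + 273.15 = 518.13 K.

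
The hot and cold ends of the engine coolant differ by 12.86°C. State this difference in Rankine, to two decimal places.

An interval of 1°C corresponds to 1.8°R.
12.86 × 1.8 = 23.15.

23.15°R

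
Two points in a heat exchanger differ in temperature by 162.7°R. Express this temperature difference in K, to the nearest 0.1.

90.4 K

For a temperature interval the offset drops out; only the factor 5/9 applies.
162.7 × 5/9 = 90.4.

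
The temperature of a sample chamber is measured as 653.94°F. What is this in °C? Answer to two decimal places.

345.52°C

In Celsius: (653.94 - 32) × 5/9 = 345.5222°C.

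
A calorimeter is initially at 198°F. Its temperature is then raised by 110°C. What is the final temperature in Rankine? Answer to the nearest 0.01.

Initial temperature in Celsius: (198 - 32) × 5/9 = 92.2222°C.
Final Celsius temperature: 92.2222 + 110.0000 = 202.2222°C.
In Rankine: 202.2222 × 1.8 + 491.67 = 855.67°R.

855.67°R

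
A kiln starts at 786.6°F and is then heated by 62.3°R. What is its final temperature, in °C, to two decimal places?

Initial temperature in Celsius: (786.6 - 32) × 5/9 = 419.2222°C.
The 62.3°R change is an interval, so only the factor 5/9 applies: +62.3 × 5/9 = +34.6111°C.
Final Celsius temperature: 419.2222 + 34.6111 = 453.8333°C.

453.83°C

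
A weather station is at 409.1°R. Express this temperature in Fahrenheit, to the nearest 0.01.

-50.57°F

In Celsius: (409.1 - 491.67) × 5/9 = -45.8722°C.
In Fahrenheit: -45.8722 × 1.8 + 32 = -50.57°F.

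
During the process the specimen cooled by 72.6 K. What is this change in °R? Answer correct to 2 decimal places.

130.68°R

An interval of 1 K corresponds to 1.8°R.
72.6 × 1.8 = 130.68.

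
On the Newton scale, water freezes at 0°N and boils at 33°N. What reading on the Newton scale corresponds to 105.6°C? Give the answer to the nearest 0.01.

Linearly onto the Newton scale: 0 + (105.6000 / 100) × (33 - 0) = 34.85°N.

34.85°N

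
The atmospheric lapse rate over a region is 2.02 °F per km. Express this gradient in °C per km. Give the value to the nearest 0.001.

The quantity depends on a temperature interval, so only the ratio of degree sizes applies; the offset between the scales is irrelevant.
A change of 1°F is a change of 5/9°C, so 2.02 × 5/9 = 1.122.

1.122 °C/km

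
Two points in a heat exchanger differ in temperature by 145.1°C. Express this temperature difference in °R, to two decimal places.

261.18°R

For a temperature interval the offset drops out; only the factor 1.8 applies.
145.1 × 1.8 = 261.18.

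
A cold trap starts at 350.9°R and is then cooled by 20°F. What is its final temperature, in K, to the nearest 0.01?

Initial temperature in Celsius: (350.9 - 491.67) × 5/9 = -78.2056°C.
The 20°F change is an interval, so only the factor 5/9 applies: -20 × 5/9 = -11.1111°C.
Final Celsius temperature: -78.2056 - 11.1111 = -89.3167°C.
In kelvin: -89.3167 + 273.15 = 183.83 K.

183.83 K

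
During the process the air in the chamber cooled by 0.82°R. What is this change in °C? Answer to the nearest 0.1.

0.5°C

Only the scale ratio 5/9 matters for a change in temperature.
0.82 × 5/9 = 0.5.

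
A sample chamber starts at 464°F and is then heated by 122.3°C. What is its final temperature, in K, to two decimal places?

Initial temperature in Celsius: (464 - 32) × 5/9 = 240.0000°C.
Final Celsius temperature: 240.0000 + 122.3000 = 362.3000°C.
In kelvin: 362.3000 + 273.15 = 635.45 K.

635.45 K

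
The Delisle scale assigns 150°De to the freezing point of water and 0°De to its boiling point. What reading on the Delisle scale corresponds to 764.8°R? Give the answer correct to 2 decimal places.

-77.61°De

First in Celsius: (764.8 - 491.67) × 5/9 = 151.7389°C.
Linearly onto the Delisle scale: 150 + (151.7389 / 100) × (0 - 150) = -77.61°De.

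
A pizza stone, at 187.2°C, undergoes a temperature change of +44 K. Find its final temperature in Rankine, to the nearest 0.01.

907.83°R

The 44 K change is an interval; Kelvin and Celsius degrees are the same size, so ΔC = +44°C.
Final Celsius temperature: 187.2000 + 44.0000 = 231.2000°C.
In Rankine: 231.2000 × 1.8 + 491.67 = 907.83°R.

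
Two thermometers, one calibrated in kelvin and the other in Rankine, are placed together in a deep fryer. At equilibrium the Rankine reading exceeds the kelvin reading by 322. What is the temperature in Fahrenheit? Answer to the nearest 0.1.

264.8°F

Let x be the kelvin reading; then the Rankine reading is 1.8·x.
(1.8·x) - x = 322  ⇒  (0.8)·x = 322  ⇒  x = 402.5000 K.
In Celsius: 402.5 - 273.15 = 129.3500°C.
In Fahrenheit: 129.3500 × 1.8 + 32 = 264.8°F.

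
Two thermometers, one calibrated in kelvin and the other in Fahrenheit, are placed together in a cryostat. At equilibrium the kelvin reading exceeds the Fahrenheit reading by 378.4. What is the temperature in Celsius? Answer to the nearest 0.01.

Let x be the kelvin reading; then the Fahrenheit reading is 1.8·x - 459.67.
(1.8·x - 459.67) - x = -378.4  ⇒  (0.8)·x = 81.27  ⇒  x = 101.5875 K.
In Celsius: 101.5875 - 273.15 = -171.56°C.

-171.56°C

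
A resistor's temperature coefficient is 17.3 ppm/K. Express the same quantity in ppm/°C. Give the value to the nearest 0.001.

The quantity depends on a temperature interval, so only the ratio of degree sizes applies; the offset between the scales is irrelevant.
A change of 1°C is a change of 1 K, so per °C the value is 17.3 × 1 = 17.300.

17.300 ppm/°C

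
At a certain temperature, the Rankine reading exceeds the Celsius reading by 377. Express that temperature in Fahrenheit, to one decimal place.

-226.0°F

Let x be the Rankine reading; then the Celsius reading is 5/9·x - 273.15.
(5/9·x - 273.15) - x = -377  ⇒  (-4/9)·x = -103.85  ⇒  x = 233.6625°R.
In Celsius: (233.6625 - 491.67) × 5/9 = -143.3375°C.
In Fahrenheit: -143.3375 × 1.8 + 32 = -226.0°F.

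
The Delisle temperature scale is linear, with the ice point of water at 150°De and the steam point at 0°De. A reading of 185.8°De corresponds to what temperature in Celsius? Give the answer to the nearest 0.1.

Linear interpolation between the fixed points: C = (185.8 - 150) × 100 / (0 - 150) = -23.8667°C.

-23.9°C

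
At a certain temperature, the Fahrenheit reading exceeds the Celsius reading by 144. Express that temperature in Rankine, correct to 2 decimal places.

Let x be the Fahrenheit reading; then the Celsius reading is 5/9·x - 17.7778.
(5/9·x - 17.7778) - x = -144  ⇒  (-4/9)·x = -126.222  ⇒  x = 284.0000°F.
In Celsius: (284 - 32) × 5/9 = 140.0000°C.
In Rankine: 140.0000 × 1.8 + 491.67 = 743.67°R.

743.67°R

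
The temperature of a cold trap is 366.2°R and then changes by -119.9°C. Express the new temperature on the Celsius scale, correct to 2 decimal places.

Initial temperature in Celsius: (366.2 - 491.67) × 5/9 = -69.7056°C.
Final Celsius temperature: -69.7056 - 119.9000 = -189.6056°C.

-189.61°C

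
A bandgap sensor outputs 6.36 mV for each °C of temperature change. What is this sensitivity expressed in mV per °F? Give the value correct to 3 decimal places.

Since only a temperature interval is involved, the additive offset between the scales drops out.
A change of 1°F is a change of 5/9°C, so per °F the value is 6.36 × 5/9 = 3.533.

3.533 mV per °F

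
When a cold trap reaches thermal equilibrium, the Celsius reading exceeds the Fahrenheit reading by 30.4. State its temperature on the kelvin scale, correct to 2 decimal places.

195.15 K

Let x be the Fahrenheit reading; then the Celsius reading is 5/9·x - 17.7778.
(5/9·x - 17.7778) - x = 30.4  ⇒  (-4/9)·x = 48.1778  ⇒  x = -108.4000°F.
In Celsius: (-108.4 - 32) × 5/9 = -78.0000°C.
In kelvin: -78.0000 + 273.15 = 195.15 K.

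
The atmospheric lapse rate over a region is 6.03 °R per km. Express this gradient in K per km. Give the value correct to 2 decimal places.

3.35 K/km

Since only a temperature interval is involved, the additive offset between the scales drops out.
A change of 1°R is a change of 5/9 K, so 6.03 × 5/9 = 3.35.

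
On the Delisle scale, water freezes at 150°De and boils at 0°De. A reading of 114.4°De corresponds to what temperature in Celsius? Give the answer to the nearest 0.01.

23.73°C

Linear interpolation between the fixed points: C = (114.4 - 150) × 100 / (0 - 150) = 23.7333°C.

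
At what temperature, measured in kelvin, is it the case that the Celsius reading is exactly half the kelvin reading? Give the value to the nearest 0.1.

Let K be the kelvin reading. The Celsius reading is C = 1·K - 273.15.
Require C = 0.5·K: 1·K - 273.15 = 0.5·K.
(0.5)·K = 273.15  ⇒  K = 546.3.

546.3 K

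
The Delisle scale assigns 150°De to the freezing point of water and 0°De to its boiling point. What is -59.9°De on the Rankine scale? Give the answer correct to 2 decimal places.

Linear interpolation between the fixed points: C = (-59.9 - 150) × 100 / (0 - 150) = 139.9333°C.
Then 139.9333 × 1.8 + 491.67 = 743.55°R.

743.55°R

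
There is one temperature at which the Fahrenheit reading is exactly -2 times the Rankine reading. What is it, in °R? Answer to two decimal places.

153.22°R

Let R be the Rankine reading. The Fahrenheit reading is F = 1·R - 459.67.
Require F = -2·R: 1·R - 459.67 = -2·R.
(3)·R = 459.67  ⇒  R = 153.22.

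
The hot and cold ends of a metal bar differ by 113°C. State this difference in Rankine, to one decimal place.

203.4°R

An interval of 1°C corresponds to 1.8°R.
113 × 1.8 = 203.4.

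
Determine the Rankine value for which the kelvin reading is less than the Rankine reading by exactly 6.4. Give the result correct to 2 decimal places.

Let R be the Rankine reading. The kelvin reading is K = 5/9·R.
Require K - R = -6.4: (-4/9)·R = -6.4.
R = (-6.4) / (-4/9) = 14.40.

14.40°R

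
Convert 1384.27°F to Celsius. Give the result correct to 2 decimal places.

751.26°C

In Celsius: (1384.27 - 32) × 5/9 = 751.2611°C.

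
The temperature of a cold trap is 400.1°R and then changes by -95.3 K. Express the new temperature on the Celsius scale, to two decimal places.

-146.17°C

Initial temperature in Celsius: (400.1 - 491.67) × 5/9 = -50.8722°C.
The 95.3 K change is an interval; Kelvin and Celsius degrees are the same size, so ΔC = -95.3°C.
Final Celsius temperature: -50.8722 - 95.3000 = -146.1722°C.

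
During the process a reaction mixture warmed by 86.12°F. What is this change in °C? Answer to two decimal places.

Only the scale ratio 5/9 matters for a change in temperature.
86.12 × 5/9 = 47.84.

47.84°C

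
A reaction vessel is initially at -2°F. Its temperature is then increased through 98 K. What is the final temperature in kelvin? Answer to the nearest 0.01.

352.26 K

Initial temperature in Celsius: (-2 - 32) × 5/9 = -18.8889°C.
The 98 K change is an interval; Kelvin and Celsius degrees are the same size, so ΔC = +98°C.
Final Celsius temperature: -18.8889 + 98.0000 = 79.1111°C.
In kelvin: 79.1111 + 273.15 = 352.26 K.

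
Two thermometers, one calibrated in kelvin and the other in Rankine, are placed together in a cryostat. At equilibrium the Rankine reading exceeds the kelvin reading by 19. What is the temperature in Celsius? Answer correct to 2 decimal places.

-249.40°C

Let x be the kelvin reading; then the Rankine reading is 1.8·x.
(1.8·x) - x = 19  ⇒  (0.8)·x = 19  ⇒  x = 23.7500 K.
In Celsius: 23.75 - 273.15 = -249.40°C.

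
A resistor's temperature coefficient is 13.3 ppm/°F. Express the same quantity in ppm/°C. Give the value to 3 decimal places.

The quantity depends on a temperature interval, so only the ratio of degree sizes applies; the offset between the scales is irrelevant.
A change of 1°C is a change of 1.8°F, so per °C the value is 13.3 × 1.8 = 23.940.

23.940 ppm/°C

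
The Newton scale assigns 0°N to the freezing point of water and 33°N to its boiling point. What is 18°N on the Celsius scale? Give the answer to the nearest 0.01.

Linear interpolation between the fixed points: C = (18 - 0) × 100 / (33 - 0) = 54.5455°C.

54.55°C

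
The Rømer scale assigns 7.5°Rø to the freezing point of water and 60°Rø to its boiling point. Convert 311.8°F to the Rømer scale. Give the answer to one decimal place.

89.1°Rø

First in Celsius: (311.8 - 32) × 5/9 = 155.4444°C.
Linearly onto the Rømer scale: 7.5 + (155.4444 / 100) × (60 - 7.5) = 89.1°Rø.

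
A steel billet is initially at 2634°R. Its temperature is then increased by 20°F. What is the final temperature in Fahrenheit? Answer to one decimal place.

2194.3°F

Initial temperature in Celsius: (2634 - 491.67) × 5/9 = 1190.1833°C.
The 20°F change is an interval, so only the factor 5/9 applies: +20 × 5/9 = +11.1111°C.
Final Celsius temperature: 1190.1833 + 11.1111 = 1201.2944°C.
In Fahrenheit: 1201.2944 × 1.8 + 32 = 2194.3°F.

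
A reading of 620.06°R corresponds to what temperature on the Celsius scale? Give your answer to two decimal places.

71.33°C

In Celsius: (620.06 - 491.67) × 5/9 = 71.3278°C.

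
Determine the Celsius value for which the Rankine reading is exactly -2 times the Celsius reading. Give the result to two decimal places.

-129.39°C

Let C be the Celsius reading. The Rankine reading is R = 1.8·C + 491.67.
Require R = -2·C: 1.8·C + 491.67 = -2·C.
(3.8)·C = -491.67  ⇒  C = -129.39.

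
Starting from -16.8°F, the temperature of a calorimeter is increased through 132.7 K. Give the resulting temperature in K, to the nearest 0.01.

Initial temperature in Celsius: (-16.8 - 32) × 5/9 = -27.1111°C.
The 132.7 K change is an interval; Kelvin and Celsius degrees are the same size, so ΔC = +132.7°C.
Final Celsius temperature: -27.1111 + 132.7000 = 105.5889°C.
In kelvin: 105.5889 + 273.15 = 378.74 K.

378.74 K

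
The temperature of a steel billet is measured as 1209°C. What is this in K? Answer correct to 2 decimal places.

In kelvin: 1209.0000 + 273.15 = 1482.15 K.

1482.15 K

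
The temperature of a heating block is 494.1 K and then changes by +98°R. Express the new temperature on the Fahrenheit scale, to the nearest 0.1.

Initial temperature in Celsius: 494.1 - 273.15 = 220.9500°C.
The 98°R change is an interval, so only the factor 5/9 applies: +98 × 5/9 = +54.4444°C.
Final Celsius temperature: 220.9500 + 54.4444 = 275.3944°C.
In Fahrenheit: 275.3944 × 1.8 + 32 = 527.7°F.

527.7°F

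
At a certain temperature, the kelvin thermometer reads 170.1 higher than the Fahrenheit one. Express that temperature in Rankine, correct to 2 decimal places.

651.53°R

Let x be the Fahrenheit reading; then the kelvin reading is 5/9·x + 255.372.
(5/9·x + 255.372) - x = 170.1  ⇒  (-4/9)·x = -85.2722  ⇒  x = 191.8625°F.
In Celsius: (191.8625 - 32) × 5/9 = 88.8125°C.
In Rankine: 88.8125 × 1.8 + 491.67 = 651.53°R.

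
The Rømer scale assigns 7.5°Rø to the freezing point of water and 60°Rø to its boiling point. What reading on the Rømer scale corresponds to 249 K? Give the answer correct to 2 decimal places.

First in Celsius: 249 - 273.15 = -24.1500°C.
Linearly onto the Rømer scale: 7.5 + (-24.1500 / 100) × (60 - 7.5) = -5.18°Rø.

-5.18°Rø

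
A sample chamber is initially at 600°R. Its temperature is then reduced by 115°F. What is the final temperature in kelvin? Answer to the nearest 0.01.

269.44 K

Initial temperature in Celsius: (600 - 491.67) × 5/9 = 60.1833°C.
The 115°F change is an interval, so only the factor 5/9 applies: -115 × 5/9 = -63.8889°C.
Final Celsius temperature: 60.1833 - 63.8889 = -3.7056°C.
In kelvin: -3.7056 + 273.15 = 269.44 K.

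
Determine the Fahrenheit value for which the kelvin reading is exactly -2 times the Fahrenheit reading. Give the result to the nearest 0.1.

-99.9°F

Let F be the Fahrenheit reading. The kelvin reading is K = 5/9·F + 255.372.
Require K = -2·F: 5/9·F + 255.372 = -2·F.
(23/9)·F = -255.372  ⇒  F = -99.9.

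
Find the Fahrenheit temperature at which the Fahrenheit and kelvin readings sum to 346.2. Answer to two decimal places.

58.39°F

Let F be the Fahrenheit reading. The kelvin reading is K = 5/9·F + 255.372.
Require F + K = 346.2: (14/9)·F + 255.372 = 346.2.
F = (346.2 - 255.372) / (14/9) = 58.39.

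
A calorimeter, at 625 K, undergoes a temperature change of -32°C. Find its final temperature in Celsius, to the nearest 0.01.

319.85°C

Initial temperature in Celsius: 625 - 273.15 = 351.8500°C.
Final Celsius temperature: 351.8500 - 32.0000 = 319.8500°C.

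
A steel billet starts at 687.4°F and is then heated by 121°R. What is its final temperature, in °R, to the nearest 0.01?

1268.07°R

Initial temperature in Celsius: (687.4 - 32) × 5/9 = 364.1111°C.
The 121°R change is an interval, so only the factor 5/9 applies: +121 × 5/9 = +67.2222°C.
Final Celsius temperature: 364.1111 + 67.2222 = 431.3333°C.
In Rankine: 431.3333 × 1.8 + 491.67 = 1268.07°R.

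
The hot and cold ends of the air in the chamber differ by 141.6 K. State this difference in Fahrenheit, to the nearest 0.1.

254.9°F

For a temperature interval the offset drops out; only the factor 1.8 applies.
141.6 × 1.8 = 254.9.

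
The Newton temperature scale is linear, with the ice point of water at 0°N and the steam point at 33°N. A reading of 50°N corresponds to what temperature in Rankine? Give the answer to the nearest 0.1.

Linear interpolation between the fixed points: C = (50 - 0) × 100 / (33 - 0) = 151.5152°C.
Then 151.5152 × 1.8 + 491.67 = 764.4°R.

764.4°R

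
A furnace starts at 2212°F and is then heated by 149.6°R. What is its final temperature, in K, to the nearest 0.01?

Initial temperature in Celsius: (2212 - 32) × 5/9 = 1211.1111°C.
The 149.6°R change is an interval, so only the factor 5/9 applies: +149.6 × 5/9 = +83.1111°C.
Final Celsius temperature: 1211.1111 + 83.1111 = 1294.2222°C.
In kelvin: 1294.2222 + 273.15 = 1567.37 K.

1567.37 K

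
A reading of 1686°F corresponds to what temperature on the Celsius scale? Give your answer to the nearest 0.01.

918.89°C

In Celsius: (1686 - 32) × 5/9 = 918.8889°C.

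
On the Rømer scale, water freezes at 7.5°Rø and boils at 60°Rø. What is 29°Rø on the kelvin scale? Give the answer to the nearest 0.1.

Linear interpolation between the fixed points: C = (29 - 7.5) × 100 / (60 - 7.5) = 40.9524°C.
Then 40.9524 + 273.15 = 314.1 K.

314.1 K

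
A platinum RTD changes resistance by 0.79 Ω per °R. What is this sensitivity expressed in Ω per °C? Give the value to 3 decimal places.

1.422 Ω per °C

The quantity depends on a temperature interval, so only the ratio of degree sizes applies; the offset between the scales is irrelevant.
A change of 1°C is a change of 1.8°R, so per °C the value is 0.79 × 1.8 = 1.422.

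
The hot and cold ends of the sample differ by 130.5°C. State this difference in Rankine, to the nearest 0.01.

Only the scale ratio 1.8 matters for a change in temperature.
130.5 × 1.8 = 234.90.

234.90°R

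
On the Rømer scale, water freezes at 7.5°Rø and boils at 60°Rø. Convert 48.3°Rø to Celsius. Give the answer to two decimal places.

77.71°C

Linear interpolation between the fixed points: C = (48.3 - 7.5) × 100 / (60 - 7.5) = 77.7143°C.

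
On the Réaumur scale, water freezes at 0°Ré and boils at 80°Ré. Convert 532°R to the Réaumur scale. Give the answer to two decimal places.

17.92°Ré

First in Celsius: (532 - 491.67) × 5/9 = 22.4056°C.
Linearly onto the Réaumur scale: 0 + (22.4056 / 100) × (80 - 0) = 17.92°Ré.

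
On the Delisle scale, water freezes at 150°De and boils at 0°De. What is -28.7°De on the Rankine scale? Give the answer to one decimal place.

Linear interpolation between the fixed points: C = (-28.7 - 150) × 100 / (0 - 150) = 119.1333°C.
Then 119.1333 × 1.8 + 491.67 = 706.1°R.

706.1°R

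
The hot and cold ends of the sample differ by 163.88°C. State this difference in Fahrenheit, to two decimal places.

294.98°F

An interval of 1°C corresponds to 1.8°F.
163.88 × 1.8 = 294.98.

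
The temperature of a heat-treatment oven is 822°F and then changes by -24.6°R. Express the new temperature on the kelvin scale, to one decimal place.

Initial temperature in Celsius: (822 - 32) × 5/9 = 438.8889°C.
The 24.6°R change is an interval, so only the factor 5/9 applies: -24.6 × 5/9 = -13.6667°C.
Final Celsius temperature: 438.8889 - 13.6667 = 425.2222°C.
In kelvin: 425.2222 + 273.15 = 698.4 K.

698.4 K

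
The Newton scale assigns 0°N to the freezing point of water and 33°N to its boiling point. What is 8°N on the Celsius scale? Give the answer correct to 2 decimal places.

24.24°C

Linear interpolation between the fixed points: C = (8 - 0) × 100 / (33 - 0) = 24.2424°C.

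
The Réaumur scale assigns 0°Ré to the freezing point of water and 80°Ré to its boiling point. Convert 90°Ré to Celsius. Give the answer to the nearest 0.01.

Linear interpolation between the fixed points: C = (90 - 0) × 100 / (80 - 0) = 112.5000°C.

112.50°C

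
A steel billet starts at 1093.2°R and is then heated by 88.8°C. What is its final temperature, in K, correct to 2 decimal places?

696.13 K

Initial temperature in Celsius: (1093.2 - 491.67) × 5/9 = 334.1833°C.
Final Celsius temperature: 334.1833 + 88.8000 = 422.9833°C.
In kelvin: 422.9833 + 273.15 = 696.13 K.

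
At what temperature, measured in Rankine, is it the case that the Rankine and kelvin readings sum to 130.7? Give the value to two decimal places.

Let R be the Rankine reading. The kelvin reading is K = 5/9·R.
Require R + K = 130.7: (14/9)·R = 130.7.
R = (130.7) / (14/9) = 84.02.

84.02°R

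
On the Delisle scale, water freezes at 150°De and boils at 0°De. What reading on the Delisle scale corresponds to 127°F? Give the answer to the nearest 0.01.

70.83°De

First in Celsius: (127 - 32) × 5/9 = 52.7778°C.
Linearly onto the Delisle scale: 150 + (52.7778 / 100) × (0 - 150) = 70.83°De.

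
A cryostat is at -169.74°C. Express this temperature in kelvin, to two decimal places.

103.41 K

In kelvin: -169.7400 + 273.15 = 103.41 K.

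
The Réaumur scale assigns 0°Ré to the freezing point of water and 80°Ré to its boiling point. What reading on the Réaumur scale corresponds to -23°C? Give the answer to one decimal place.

-18.4°Ré

Linearly onto the Réaumur scale: 0 + (-23.0000 / 100) × (80 - 0) = -18.4°Ré.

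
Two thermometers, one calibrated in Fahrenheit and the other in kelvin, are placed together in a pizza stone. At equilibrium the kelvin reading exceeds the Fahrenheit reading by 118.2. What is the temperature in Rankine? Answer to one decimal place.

768.3°R

Let x be the Fahrenheit reading; then the kelvin reading is 5/9·x + 255.372.
(5/9·x + 255.372) - x = 118.2  ⇒  (-4/9)·x = -137.172  ⇒  x = 308.6375°F.
In Celsius: (308.6375 - 32) × 5/9 = 153.6875°C.
In Rankine: 153.6875 × 1.8 + 491.67 = 768.3°R.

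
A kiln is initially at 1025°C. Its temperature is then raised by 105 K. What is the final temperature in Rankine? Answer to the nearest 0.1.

The 105 K change is an interval; Kelvin and Celsius degrees are the same size, so ΔC = +105°C.
Final Celsius temperature: 1025.0000 + 105.0000 = 1130.0000°C.
In Rankine: 1130.0000 × 1.8 + 491.67 = 2525.7°R.

2525.7°R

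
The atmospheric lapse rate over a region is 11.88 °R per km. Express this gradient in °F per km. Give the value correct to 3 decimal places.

11.880 °F/km

Since only a temperature interval is involved, the additive offset between the scales drops out.
A change of 1°R is a change of 1°F, so 11.88 × 1 = 11.880.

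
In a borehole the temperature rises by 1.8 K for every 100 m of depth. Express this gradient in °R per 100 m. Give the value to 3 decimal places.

The quantity depends on a temperature interval, so only the ratio of degree sizes applies; the offset between the scales is irrelevant.
A change of 1 K is a change of 1.8°R, so 1.8 × 1.8 = 3.240.

3.240 °R/100 m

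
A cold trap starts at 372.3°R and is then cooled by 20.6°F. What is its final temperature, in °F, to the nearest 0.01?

-107.97°F

Initial temperature in Celsius: (372.3 - 491.67) × 5/9 = -66.3167°C.
The 20.6°F change is an interval, so only the factor 5/9 applies: -20.6 × 5/9 = -11.4444°C.
Final Celsius temperature: -66.3167 - 11.4444 = -77.7611°C.
In Fahrenheit: -77.7611 × 1.8 + 32 = -107.97°F.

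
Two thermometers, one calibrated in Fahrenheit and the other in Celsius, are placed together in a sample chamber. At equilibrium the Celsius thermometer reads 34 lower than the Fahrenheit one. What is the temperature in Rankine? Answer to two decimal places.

Let x be the Fahrenheit reading; then the Celsius reading is 5/9·x - 17.7778.
(5/9·x - 17.7778) - x = -34  ⇒  (-4/9)·x = -16.2222  ⇒  x = 36.5000°F.
In Celsius: (36.5 - 32) × 5/9 = 2.5000°C.
In Rankine: 2.5000 × 1.8 + 491.67 = 496.17°R.

496.17°R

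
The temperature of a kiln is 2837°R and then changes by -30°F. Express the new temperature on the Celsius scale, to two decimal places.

1286.29°C

Initial temperature in Celsius: (2837 - 491.67) × 5/9 = 1302.9611°C.
The 30°F change is an interval, so only the factor 5/9 applies: -30 × 5/9 = -16.6667°C.
Final Celsius temperature: 1302.9611 - 16.6667 = 1286.2944°C.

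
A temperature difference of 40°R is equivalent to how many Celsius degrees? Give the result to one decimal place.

An interval of 1°R corresponds to 5/9°C.
40 × 5/9 = 22.2.

22.2°C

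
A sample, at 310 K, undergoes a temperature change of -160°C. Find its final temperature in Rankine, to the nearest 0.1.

Initial temperature in Celsius: 310 - 273.15 = 36.8500°C.
Final Celsius temperature: 36.8500 - 160.0000 = -123.1500°C.
In Rankine: -123.1500 × 1.8 + 491.67 = 270.0°R.

270.0°R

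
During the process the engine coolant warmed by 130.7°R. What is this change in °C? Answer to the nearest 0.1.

72.6°C

Only the scale ratio 5/9 matters for a change in temperature.
130.7 × 5/9 = 72.6.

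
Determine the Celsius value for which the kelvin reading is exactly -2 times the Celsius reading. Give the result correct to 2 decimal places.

Let C be the Celsius reading. The kelvin reading is K = 1·C + 273.15.
Require K = -2·C: 1·C + 273.15 = -2·C.
(3)·C = -273.15  ⇒  C = -91.05.

-91.05°C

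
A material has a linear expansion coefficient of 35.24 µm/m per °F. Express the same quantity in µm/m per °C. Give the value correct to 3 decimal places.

The quantity depends on a temperature interval, so only the ratio of degree sizes applies; the offset between the scales is irrelevant.
A change of 1°C is a change of 1.8°F, so per °C the value is 35.24 × 1.8 = 63.432.

63.432 µm/m per °C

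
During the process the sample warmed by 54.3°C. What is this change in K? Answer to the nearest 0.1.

Celsius and kelvin degrees are the same size, so the interval is unchanged: 54.3.

54.3 K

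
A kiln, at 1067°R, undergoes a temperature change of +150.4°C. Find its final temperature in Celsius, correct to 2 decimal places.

Initial temperature in Celsius: (1067 - 491.67) × 5/9 = 319.6278°C.
Final Celsius temperature: 319.6278 + 150.4000 = 470.0278°C.

470.03°C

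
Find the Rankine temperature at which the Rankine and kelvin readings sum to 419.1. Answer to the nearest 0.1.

Let R be the Rankine reading. The kelvin reading is K = 5/9·R.
Require R + K = 419.1: (14/9)·R = 419.1.
R = (419.1) / (14/9) = 269.4.

269.4°R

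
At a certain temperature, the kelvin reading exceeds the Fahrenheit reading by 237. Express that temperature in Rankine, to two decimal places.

501.01°R

Let x be the kelvin reading; then the Fahrenheit reading is 1.8·x - 459.67.
(1.8·x - 459.67) - x = -237  ⇒  (0.8)·x = 222.67  ⇒  x = 278.3375 K.
In Celsius: 278.3375 - 273.15 = 5.1875°C.
In Rankine: 5.1875 × 1.8 + 491.67 = 501.01°R.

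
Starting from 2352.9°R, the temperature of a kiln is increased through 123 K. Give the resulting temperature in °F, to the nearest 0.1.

Initial temperature in Celsius: (2352.9 - 491.67) × 5/9 = 1034.0167°C.
The 123 K change is an interval; Kelvin and Celsius degrees are the same size, so ΔC = +123°C.
Final Celsius temperature: 1034.0167 + 123.0000 = 1157.0167°C.
In Fahrenheit: 1157.0167 × 1.8 + 32 = 2114.6°F.

2114.6°F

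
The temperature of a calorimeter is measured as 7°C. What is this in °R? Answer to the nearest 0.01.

504.27°R

In Rankine: 7.0000 × 1.8 + 491.67 = 504.27°R.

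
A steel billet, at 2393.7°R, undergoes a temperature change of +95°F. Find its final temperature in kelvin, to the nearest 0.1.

1382.6 K

Initial temperature in Celsius: (2393.7 - 491.67) × 5/9 = 1056.6833°C.
The 95°F change is an interval, so only the factor 5/9 applies: +95 × 5/9 = +52.7778°C.
Final Celsius temperature: 1056.6833 + 52.7778 = 1109.4611°C.
In kelvin: 1109.4611 + 273.15 = 1382.6 K.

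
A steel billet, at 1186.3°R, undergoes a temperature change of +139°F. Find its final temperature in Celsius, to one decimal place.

463.1°C

Initial temperature in Celsius: (1186.3 - 491.67) × 5/9 = 385.9056°C.
The 139°F change is an interval, so only the factor 5/9 applies: +139 × 5/9 = +77.2222°C.
Final Celsius temperature: 385.9056 + 77.2222 = 463.1278°C.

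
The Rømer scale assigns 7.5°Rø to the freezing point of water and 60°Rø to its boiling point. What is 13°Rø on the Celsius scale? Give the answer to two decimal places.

Linear interpolation between the fixed points: C = (13 - 7.5) × 100 / (60 - 7.5) = 10.4762°C.

10.48°C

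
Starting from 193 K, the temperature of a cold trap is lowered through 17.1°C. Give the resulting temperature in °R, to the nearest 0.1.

316.6°R

Initial temperature in Celsius: 193 - 273.15 = -80.1500°C.
Final Celsius temperature: -80.1500 - 17.1000 = -97.2500°C.
In Rankine: -97.2500 × 1.8 + 491.67 = 316.6°R.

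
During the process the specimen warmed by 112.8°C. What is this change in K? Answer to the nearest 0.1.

Celsius and kelvin degrees are the same size, so the interval is unchanged: 112.8.

112.8 K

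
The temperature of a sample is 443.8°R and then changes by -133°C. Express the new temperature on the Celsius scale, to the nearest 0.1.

-159.6°C

Initial temperature in Celsius: (443.8 - 491.67) × 5/9 = -26.5944°C.
Final Celsius temperature: -26.5944 - 133.0000 = -159.5944°C.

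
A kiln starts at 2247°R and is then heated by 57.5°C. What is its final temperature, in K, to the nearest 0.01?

Initial temperature in Celsius: (2247 - 491.67) × 5/9 = 975.1833°C.
Final Celsius temperature: 975.1833 + 57.5000 = 1032.6833°C.
In kelvin: 1032.6833 + 273.15 = 1305.83 K.

1305.83 K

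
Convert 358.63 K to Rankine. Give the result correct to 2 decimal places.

645.53°R

In Celsius: 358.63 - 273.15 = 85.4800°C.
In Rankine: 85.4800 × 1.8 + 491.67 = 645.53°R.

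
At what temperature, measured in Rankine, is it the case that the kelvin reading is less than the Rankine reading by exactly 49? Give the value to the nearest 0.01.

110.25°R

Let R be the Rankine reading. The kelvin reading is K = 5/9·R.
Require K - R = -49: (-4/9)·R = -49.
R = (-49) / (-4/9) = 110.25.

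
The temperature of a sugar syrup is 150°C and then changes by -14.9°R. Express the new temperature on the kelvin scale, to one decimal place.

414.9 K

The 14.9°R change is an interval, so only the factor 5/9 applies: -14.9 × 5/9 = -8.2778°C.
Final Celsius temperature: 150.0000 - 8.2778 = 141.7222°C.
In kelvin: 141.7222 + 273.15 = 414.9 K.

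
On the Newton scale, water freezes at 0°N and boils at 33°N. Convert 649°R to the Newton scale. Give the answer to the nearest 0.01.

28.84°N

First in Celsius: (649 - 491.67) × 5/9 = 87.4056°C.
Linearly onto the Newton scale: 0 + (87.4056 / 100) × (33 - 0) = 28.84°N.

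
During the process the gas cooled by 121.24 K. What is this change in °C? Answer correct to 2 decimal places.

Kelvin and Celsius degrees are the same size, so the interval is unchanged: 121.24.

121.24°C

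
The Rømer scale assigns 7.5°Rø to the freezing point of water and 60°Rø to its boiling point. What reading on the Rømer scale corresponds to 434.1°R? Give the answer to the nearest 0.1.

-9.3°Rø

First in Celsius: (434.1 - 491.67) × 5/9 = -31.9833°C.
Linearly onto the Rømer scale: 7.5 + (-31.9833 / 100) × (60 - 7.5) = -9.3°Rø.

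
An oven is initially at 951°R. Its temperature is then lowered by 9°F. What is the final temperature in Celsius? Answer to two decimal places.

250.18°C

Initial temperature in Celsius: (951 - 491.67) × 5/9 = 255.1833°C.
The 9°F change is an interval, so only the factor 5/9 applies: -9 × 5/9 = -5.0000°C.
Final Celsius temperature: 255.1833 - 5.0000 = 250.1833°C.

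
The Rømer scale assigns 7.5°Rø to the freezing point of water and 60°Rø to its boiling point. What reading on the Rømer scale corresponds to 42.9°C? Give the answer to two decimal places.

Linearly onto the Rømer scale: 7.5 + (42.9000 / 100) × (60 - 7.5) = 30.02°Rø.

30.02°Rø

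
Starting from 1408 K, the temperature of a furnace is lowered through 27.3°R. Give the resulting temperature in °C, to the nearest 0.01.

1119.68°C

Initial temperature in Celsius: 1408 - 273.15 = 1134.8500°C.
The 27.3°R change is an interval, so only the factor 5/9 applies: -27.3 × 5/9 = -15.1667°C.
Final Celsius temperature: 1134.8500 - 15.1667 = 1119.6833°C.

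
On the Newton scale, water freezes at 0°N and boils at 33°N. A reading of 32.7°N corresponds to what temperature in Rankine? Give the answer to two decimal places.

670.03°R

Linear interpolation between the fixed points: C = (32.7 - 0) × 100 / (33 - 0) = 99.0909°C.
Then 99.0909 × 1.8 + 491.67 = 670.03°R.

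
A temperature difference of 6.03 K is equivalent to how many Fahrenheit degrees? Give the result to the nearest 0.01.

10.85°F

An interval of 1 K corresponds to 1.8°F.
6.03 × 1.8 = 10.85.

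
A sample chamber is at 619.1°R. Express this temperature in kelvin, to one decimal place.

343.9 K

In Celsius: (619.1 - 491.67) × 5/9 = 70.7944°C.
In kelvin: 70.7944 + 273.15 = 343.9 K.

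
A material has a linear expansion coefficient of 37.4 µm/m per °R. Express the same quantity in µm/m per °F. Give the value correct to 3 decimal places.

37.400 µm/m per °F

Since only a temperature interval is involved, the additive offset between the scales drops out.
A change of 1°F is a change of 1°R, so per °F the value is 37.4 × 1 = 37.400.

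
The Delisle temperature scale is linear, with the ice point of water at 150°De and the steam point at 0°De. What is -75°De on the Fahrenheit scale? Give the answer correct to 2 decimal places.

302.00°F

Linear interpolation between the fixed points: C = (-75 - 150) × 100 / (0 - 150) = 150.0000°C.
Then 150.0000 × 1.8 + 32 = 302.00°F.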